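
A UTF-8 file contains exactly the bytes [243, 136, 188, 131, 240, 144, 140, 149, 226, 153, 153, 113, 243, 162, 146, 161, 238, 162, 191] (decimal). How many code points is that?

Byte at offset 0: 0xF3 = 11110011 → 4-byte char (#1). Advance 4.
Byte at offset 4: 0xF0 = 11110000 → 4-byte char (#2). Advance 4.
Byte at offset 8: 0xE2 = 11100010 → 3-byte char (#3). Advance 3.
Byte at offset 11: 0x71 = 01110001 → 1-byte char (#4). Advance 1.
Byte at offset 12: 0xF3 = 11110011 → 4-byte char (#5). Advance 4.
Byte at offset 16: 0xEE = 11101110 → 3-byte char (#6). Advance 3.
Reached end at offset 19 after 6 code points.

6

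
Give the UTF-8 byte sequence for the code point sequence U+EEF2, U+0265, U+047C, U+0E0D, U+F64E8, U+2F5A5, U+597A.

EE BB B2 C9 A5 D1 BC E0 B8 8D F3 B6 93 A8 F0 AF 96 A5 E5 A5 BA

U+EEF2: 3-byte form → EE BB B2.
U+0265: 2-byte form → C9 A5.
U+047C: 2-byte form → D1 BC.
U+0E0D: 3-byte form → E0 B8 8D.
U+F64E8: 4-byte form → F3 B6 93 A8.
U+2F5A5: 4-byte form → F0 AF 96 A5.
U+597A: 3-byte form → E5 A5 BA.
Concatenated (21 bytes): EE BB B2 C9 A5 D1 BC E0 B8 8D F3 B6 93 A8 F0 AF 96 A5 E5 A5 BA.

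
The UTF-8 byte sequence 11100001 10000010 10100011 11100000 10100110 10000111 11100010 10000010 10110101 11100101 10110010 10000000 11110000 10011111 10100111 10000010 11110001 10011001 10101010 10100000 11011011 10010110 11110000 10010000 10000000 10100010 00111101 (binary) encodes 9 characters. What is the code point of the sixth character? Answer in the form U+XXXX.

U+59AA0

Offset 0: leading byte 0xE1 = 11100001 → 3-byte char #1 = E1 82 A3.
Offset 3: leading byte 0xE0 = 11100000 → 3-byte char #2 = E0 A6 87.
Offset 6: leading byte 0xE2 = 11100010 → 3-byte char #3 = E2 82 B5.
Offset 9: leading byte 0xE5 = 11100101 → 3-byte char #4 = E5 B2 80.
Offset 12: leading byte 0xF0 = 11110000 → 4-byte char #5 = F0 9F A7 82.
Offset 16: leading byte 0xF1 = 11110001 → 4-byte char #6 = F1 99 AA A0.
Leading byte 0xF1 = 11110001 matches 11110xxx → 4-byte sequence.
Byte 1: 0xF1 = 11110001, payload 001 (3 bits).
Byte 2: 0x99 = 10011001 (10xxxxxx ✓), payload 011001.
Byte 3: 0xAA = 10101010 (10xxxxxx ✓), payload 101010.
Byte 4: 0xA0 = 10100000 (10xxxxxx ✓), payload 100000.
Concatenate: 001011001101010100000 = 0x59AA0 (21 bits → U+59AA0).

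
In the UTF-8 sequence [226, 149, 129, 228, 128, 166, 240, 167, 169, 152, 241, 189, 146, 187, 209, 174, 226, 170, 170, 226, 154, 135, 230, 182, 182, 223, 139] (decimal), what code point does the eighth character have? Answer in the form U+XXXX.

Offset 0: leading byte 0xE2 = 11100010 → 3-byte char #1 = E2 95 81.
Offset 3: leading byte 0xE4 = 11100100 → 3-byte char #2 = E4 80 A6.
Offset 6: leading byte 0xF0 = 11110000 → 4-byte char #3 = F0 A7 A9 98.
Offset 10: leading byte 0xF1 = 11110001 → 4-byte char #4 = F1 BD 92 BB.
Offset 14: leading byte 0xD1 = 11010001 → 2-byte char #5 = D1 AE.
Offset 16: leading byte 0xE2 = 11100010 → 3-byte char #6 = E2 AA AA.
Offset 19: leading byte 0xE2 = 11100010 → 3-byte char #7 = E2 9A 87.
Offset 22: leading byte 0xE6 = 11100110 → 3-byte char #8 = E6 B6 B6.
Leading byte 0xE6 = 11100110 matches 1110xxxx → 3-byte sequence.
Byte 1: 0xE6 = 11100110, payload 0110 (4 bits).
Byte 2: 0xB6 = 10110110 (10xxxxxx ✓), payload 110110.
Byte 3: 0xB6 = 10110110 (10xxxxxx ✓), payload 110110.
Concatenate: 0110110110110110 = 0x6DB6 (16 bits → U+6DB6).

U+6DB6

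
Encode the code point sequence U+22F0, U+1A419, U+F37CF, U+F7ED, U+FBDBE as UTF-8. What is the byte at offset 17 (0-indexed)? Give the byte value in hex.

U+22F0 → 3-byte form E2 8B B0 at offsets 0–2.
U+1A419 → 4-byte form F0 9A 90 99 at offsets 3–6.
U+F37CF → 4-byte form F3 B3 9F 8F at offsets 7–10.
U+F7ED → 3-byte form EF 9F AD at offsets 11–13.
U+FBDBE → 4-byte form F3 BB B6 BE at offsets 14–17.
Offset 17 falls in char 5's range; it's byte 4 of F3 BB B6 BE = 0xBE.

0xBE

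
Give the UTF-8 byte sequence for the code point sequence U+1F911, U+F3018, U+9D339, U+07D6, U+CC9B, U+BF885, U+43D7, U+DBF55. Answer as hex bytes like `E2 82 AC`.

F0 9F A4 91 F3 B3 80 98 F2 9D 8C B9 DF 96 EC B2 9B F2 BF A2 85 E4 8F 97 F3 9B BD 95

U+1F911: 4-byte form → F0 9F A4 91.
U+F3018: 4-byte form → F3 B3 80 98.
U+9D339: 4-byte form → F2 9D 8C B9.
U+07D6: 2-byte form → DF 96.
U+CC9B: 3-byte form → EC B2 9B.
U+BF885: 4-byte form → F2 BF A2 85.
U+43D7: 3-byte form → E4 8F 97.
U+DBF55: 4-byte form → F3 9B BD 95.
Concatenated (28 bytes): F0 9F A4 91 F3 B3 80 98 F2 9D 8C B9 DF 96 EC B2 9B F2 BF A2 85 E4 8F 97 F3 9B BD 95.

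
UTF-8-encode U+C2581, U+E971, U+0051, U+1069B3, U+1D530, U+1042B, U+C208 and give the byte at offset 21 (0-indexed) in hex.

U+C2581 → 4-byte form F3 82 96 81 at offsets 0–3.
U+E971 → 3-byte form EE A5 B1 at offsets 4–6.
U+0051 → 1-byte form 51 at offsets 7–7.
U+1069B3 → 4-byte form F4 86 A6 B3 at offsets 8–11.
U+1D530 → 4-byte form F0 9D 94 B0 at offsets 12–15.
U+1042B → 4-byte form F0 90 90 AB at offsets 16–19.
U+C208 → 3-byte form EC 88 88 at offsets 20–22.
Offset 21 falls in char 7's range; it's byte 2 of EC 88 88 = 0x88.

0x88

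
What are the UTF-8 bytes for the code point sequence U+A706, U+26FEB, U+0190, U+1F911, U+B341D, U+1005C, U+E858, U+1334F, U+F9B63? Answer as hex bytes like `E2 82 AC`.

U+A706: 3-byte form → EA 9C 86.
U+26FEB: 4-byte form → F0 A6 BF AB.
U+0190: 2-byte form → C6 90.
U+1F911: 4-byte form → F0 9F A4 91.
U+B341D: 4-byte form → F2 B3 90 9D.
U+1005C: 4-byte form → F0 90 81 9C.
U+E858: 3-byte form → EE A1 98.
U+1334F: 4-byte form → F0 93 8D 8F.
U+F9B63: 4-byte form → F3 B9 AD A3.
Concatenated (32 bytes): EA 9C 86 F0 A6 BF AB C6 90 F0 9F A4 91 F2 B3 90 9D F0 90 81 9C EE A1 98 F0 93 8D 8F F3 B9 AD A3.

EA 9C 86 F0 A6 BF AB C6 90 F0 9F A4 91 F2 B3 90 9D F0 90 81 9C EE A1 98 F0 93 8D 8F F3 B9 AD A3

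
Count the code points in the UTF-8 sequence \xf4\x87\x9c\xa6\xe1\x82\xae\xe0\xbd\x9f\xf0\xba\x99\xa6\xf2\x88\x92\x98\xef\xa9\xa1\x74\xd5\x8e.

Byte at offset 0: 0xF4 = 11110100 → 4-byte char (#1). Advance 4.
Byte at offset 4: 0xE1 = 11100001 → 3-byte char (#2). Advance 3.
Byte at offset 7: 0xE0 = 11100000 → 3-byte char (#3). Advance 3.
Byte at offset 10: 0xF0 = 11110000 → 4-byte char (#4). Advance 4.
Byte at offset 14: 0xF2 = 11110010 → 4-byte char (#5). Advance 4.
Byte at offset 18: 0xEF = 11101111 → 3-byte char (#6). Advance 3.
Byte at offset 21: 0x74 = 01110100 → 1-byte char (#7). Advance 1.
Byte at offset 22: 0xD5 = 11010101 → 2-byte char (#8). Advance 2.
Reached end at offset 24 after 8 code points.

8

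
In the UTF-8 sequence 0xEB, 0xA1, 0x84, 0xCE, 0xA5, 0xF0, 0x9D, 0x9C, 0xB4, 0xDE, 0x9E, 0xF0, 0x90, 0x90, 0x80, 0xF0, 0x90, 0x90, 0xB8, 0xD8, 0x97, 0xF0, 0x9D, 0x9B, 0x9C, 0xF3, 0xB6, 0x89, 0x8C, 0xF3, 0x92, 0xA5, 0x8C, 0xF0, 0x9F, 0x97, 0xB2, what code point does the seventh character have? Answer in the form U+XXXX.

U+0617

Offset 0: leading byte 0xEB = 11101011 → 3-byte char #1 = EB A1 84.
Offset 3: leading byte 0xCE = 11001110 → 2-byte char #2 = CE A5.
Offset 5: leading byte 0xF0 = 11110000 → 4-byte char #3 = F0 9D 9C B4.
Offset 9: leading byte 0xDE = 11011110 → 2-byte char #4 = DE 9E.
Offset 11: leading byte 0xF0 = 11110000 → 4-byte char #5 = F0 90 90 80.
Offset 15: leading byte 0xF0 = 11110000 → 4-byte char #6 = F0 90 90 B8.
Offset 19: leading byte 0xD8 = 11011000 → 2-byte char #7 = D8 97.
Leading byte 0xD8 = 11011000 matches 110xxxxx → 2-byte sequence.
Byte 1: 0xD8 = 11011000, payload 11000 (5 bits).
Byte 2: 0x97 = 10010111 (10xxxxxx ✓), payload 010111.
Concatenate: 11000010111 = 0x617 (11 bits → U+0617).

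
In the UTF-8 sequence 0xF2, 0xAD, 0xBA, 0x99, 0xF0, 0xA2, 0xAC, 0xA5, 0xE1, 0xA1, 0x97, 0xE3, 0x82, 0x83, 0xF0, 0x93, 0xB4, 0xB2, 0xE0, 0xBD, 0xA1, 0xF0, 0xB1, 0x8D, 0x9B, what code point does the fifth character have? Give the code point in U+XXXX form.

U+13D32

Offset 0: leading byte 0xF2 = 11110010 → 4-byte char #1 = F2 AD BA 99.
Offset 4: leading byte 0xF0 = 11110000 → 4-byte char #2 = F0 A2 AC A5.
Offset 8: leading byte 0xE1 = 11100001 → 3-byte char #3 = E1 A1 97.
Offset 11: leading byte 0xE3 = 11100011 → 3-byte char #4 = E3 82 83.
Offset 14: leading byte 0xF0 = 11110000 → 4-byte char #5 = F0 93 B4 B2.
Leading byte 0xF0 = 11110000 matches 11110xxx → 4-byte sequence.
Byte 1: 0xF0 = 11110000, payload 000 (3 bits).
Byte 2: 0x93 = 10010011 (10xxxxxx ✓), payload 010011.
Byte 3: 0xB4 = 10110100 (10xxxxxx ✓), payload 110100.
Byte 4: 0xB2 = 10110010 (10xxxxxx ✓), payload 110010.
Concatenate: 000010011110100110010 = 0x13D32 (21 bits → U+13D32).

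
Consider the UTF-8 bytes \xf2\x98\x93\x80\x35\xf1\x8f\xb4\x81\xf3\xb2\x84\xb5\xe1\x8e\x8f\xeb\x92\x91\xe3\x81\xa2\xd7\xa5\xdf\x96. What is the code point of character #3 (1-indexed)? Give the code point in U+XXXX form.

Offset 0: leading byte 0xF2 = 11110010 → 4-byte char #1 = F2 98 93 80.
Offset 4: leading byte 0x35 = 00110101 → 1-byte char #2 = 35.
Offset 5: leading byte 0xF1 = 11110001 → 4-byte char #3 = F1 8F B4 81.
Leading byte 0xF1 = 11110001 matches 11110xxx → 4-byte sequence.
Byte 1: 0xF1 = 11110001, payload 001 (3 bits).
Byte 2: 0x8F = 10001111 (10xxxxxx ✓), payload 001111.
Byte 3: 0xB4 = 10110100 (10xxxxxx ✓), payload 110100.
Byte 4: 0x81 = 10000001 (10xxxxxx ✓), payload 000001.
Concatenate: 001001111110100000001 = 0x4FD01 (21 bits → U+4FD01).

U+4FD01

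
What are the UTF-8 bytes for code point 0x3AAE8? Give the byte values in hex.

U+3AAE8 = 0x3AAE8 = 240360 decimal. In range U+10000–U+10FFFF → 4-byte form: 11110xxx 10xxxxxx 10xxxxxx 10xxxxxx.
Binary (21 bits): 000111010101011101000.
Split 3+6+6+6: 000 | 111010 | 101011 | 101000.
Byte 1: 11110000 = 0xF0.
Byte 2: 10111010 = 0xBA.
Byte 3: 10101011 = 0xAB.
Byte 4: 10101000 = 0xA8.

F0 BA AB A8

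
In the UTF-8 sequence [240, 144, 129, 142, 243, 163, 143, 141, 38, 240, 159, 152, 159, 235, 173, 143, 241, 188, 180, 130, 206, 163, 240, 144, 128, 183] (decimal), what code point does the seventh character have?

U+03A3

Offset 0: leading byte 0xF0 = 11110000 → 4-byte char #1 = F0 90 81 8E.
Offset 4: leading byte 0xF3 = 11110011 → 4-byte char #2 = F3 A3 8F 8D.
Offset 8: leading byte 0x26 = 00100110 → 1-byte char #3 = 26.
Offset 9: leading byte 0xF0 = 11110000 → 4-byte char #4 = F0 9F 98 9F.
Offset 13: leading byte 0xEB = 11101011 → 3-byte char #5 = EB AD 8F.
Offset 16: leading byte 0xF1 = 11110001 → 4-byte char #6 = F1 BC B4 82.
Offset 20: leading byte 0xCE = 11001110 → 2-byte char #7 = CE A3.
Leading byte 0xCE = 11001110 matches 110xxxxx → 2-byte sequence.
Byte 1: 0xCE = 11001110, payload 01110 (5 bits).
Byte 2: 0xA3 = 10100011 (10xxxxxx ✓), payload 100011.
Concatenate: 01110100011 = 0x3A3 (11 bits → U+03A3).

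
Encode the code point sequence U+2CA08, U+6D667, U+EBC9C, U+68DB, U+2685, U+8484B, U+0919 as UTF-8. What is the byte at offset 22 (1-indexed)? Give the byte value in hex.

1-indexed offset 22 is 0-indexed offset 21.
U+2CA08 → 4-byte form F0 AC A8 88 at offsets 0–3.
U+6D667 → 4-byte form F1 AD 99 A7 at offsets 4–7.
U+EBC9C → 4-byte form F3 AB B2 9C at offsets 8–11.
U+68DB → 3-byte form E6 A3 9B at offsets 12–14.
U+2685 → 3-byte form E2 9A 85 at offsets 15–17.
U+8484B → 4-byte form F2 84 A1 8B at offsets 18–21.
Offset 21 falls in char 6's range; it's byte 4 of F2 84 A1 8B = 0x8B.

0x8B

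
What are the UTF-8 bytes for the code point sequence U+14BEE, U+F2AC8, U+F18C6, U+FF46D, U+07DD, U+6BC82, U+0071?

F0 94 AF AE F3 B2 AB 88 F3 B1 A3 86 F3 BF 91 AD DF 9D F1 AB B2 82 71

U+14BEE: 4-byte form → F0 94 AF AE.
U+F2AC8: 4-byte form → F3 B2 AB 88.
U+F18C6: 4-byte form → F3 B1 A3 86.
U+FF46D: 4-byte form → F3 BF 91 AD.
U+07DD: 2-byte form → DF 9D.
U+6BC82: 4-byte form → F1 AB B2 82.
U+0071: 1-byte form → 71.
Concatenated (23 bytes): F0 94 AF AE F3 B2 AB 88 F3 B1 A3 86 F3 BF 91 AD DF 9D F1 AB B2 82 71.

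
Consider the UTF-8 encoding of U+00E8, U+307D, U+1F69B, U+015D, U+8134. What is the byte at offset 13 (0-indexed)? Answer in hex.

U+00E8 → 2-byte form C3 A8 at offsets 0–1.
U+307D → 3-byte form E3 81 BD at offsets 2–4.
U+1F69B → 4-byte form F0 9F 9A 9B at offsets 5–8.
U+015D → 2-byte form C5 9D at offsets 9–10.
U+8134 → 3-byte form E8 84 B4 at offsets 11–13.
Offset 13 falls in char 5's range; it's byte 3 of E8 84 B4 = 0xB4.

0xB4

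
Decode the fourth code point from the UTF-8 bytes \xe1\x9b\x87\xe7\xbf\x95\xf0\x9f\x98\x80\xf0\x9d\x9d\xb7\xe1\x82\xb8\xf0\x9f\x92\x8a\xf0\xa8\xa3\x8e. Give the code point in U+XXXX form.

Offset 0: leading byte 0xE1 = 11100001 → 3-byte char #1 = E1 9B 87.
Offset 3: leading byte 0xE7 = 11100111 → 3-byte char #2 = E7 BF 95.
Offset 6: leading byte 0xF0 = 11110000 → 4-byte char #3 = F0 9F 98 80.
Offset 10: leading byte 0xF0 = 11110000 → 4-byte char #4 = F0 9D 9D B7.
Leading byte 0xF0 = 11110000 matches 11110xxx → 4-byte sequence.
Byte 1: 0xF0 = 11110000, payload 000 (3 bits).
Byte 2: 0x9D = 10011101 (10xxxxxx ✓), payload 011101.
Byte 3: 0x9D = 10011101 (10xxxxxx ✓), payload 011101.
Byte 4: 0xB7 = 10110111 (10xxxxxx ✓), payload 110111.
Concatenate: 000011101011101110111 = 0x1D777 (21 bits → U+1D777).

U+1D777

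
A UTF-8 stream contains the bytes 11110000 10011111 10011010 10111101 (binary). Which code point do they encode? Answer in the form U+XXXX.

U+1F6BD

Leading byte 0xF0 = 11110000 matches 11110xxx → 4-byte sequence.
Byte 1: 0xF0 = 11110000, payload 000 (3 bits).
Byte 2: 0x9F = 10011111 (10xxxxxx ✓), payload 011111.
Byte 3: 0x9A = 10011010 (10xxxxxx ✓), payload 011010.
Byte 4: 0xBD = 10111101 (10xxxxxx ✓), payload 111101.
Concatenate: 000011111011010111101 = 0x1F6BD (21 bits → U+1F6BD).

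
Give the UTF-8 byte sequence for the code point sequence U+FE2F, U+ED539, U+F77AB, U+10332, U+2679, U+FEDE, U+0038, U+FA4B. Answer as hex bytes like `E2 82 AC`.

U+FE2F: 3-byte form → EF B8 AF.
U+ED539: 4-byte form → F3 AD 94 B9.
U+F77AB: 4-byte form → F3 B7 9E AB.
U+10332: 4-byte form → F0 90 8C B2.
U+2679: 3-byte form → E2 99 B9.
U+FEDE: 3-byte form → EF BB 9E.
U+0038: 1-byte form → 38.
U+FA4B: 3-byte form → EF A9 8B.
Concatenated (25 bytes): EF B8 AF F3 AD 94 B9 F3 B7 9E AB F0 90 8C B2 E2 99 B9 EF BB 9E 38 EF A9 8B.

EF B8 AF F3 AD 94 B9 F3 B7 9E AB F0 90 8C B2 E2 99 B9 EF BB 9E 38 EF A9 8B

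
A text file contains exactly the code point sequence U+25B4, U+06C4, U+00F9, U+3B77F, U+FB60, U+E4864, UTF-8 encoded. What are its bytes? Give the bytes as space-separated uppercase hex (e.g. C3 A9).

U+25B4: 3-byte form → E2 96 B4.
U+06C4: 2-byte form → DB 84.
U+00F9: 2-byte form → C3 B9.
U+3B77F: 4-byte form → F0 BB 9D BF.
U+FB60: 3-byte form → EF AD A0.
U+E4864: 4-byte form → F3 A4 A1 A4.
Concatenated (18 bytes): E2 96 B4 DB 84 C3 B9 F0 BB 9D BF EF AD A0 F3 A4 A1 A4.

E2 96 B4 DB 84 C3 B9 F0 BB 9D BF EF AD A0 F3 A4 A1 A4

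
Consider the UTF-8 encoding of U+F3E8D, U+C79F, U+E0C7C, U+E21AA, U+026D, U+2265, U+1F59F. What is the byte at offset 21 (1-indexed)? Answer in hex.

1-indexed offset 21 is 0-indexed offset 20.
U+F3E8D → 4-byte form F3 B3 BA 8D at offsets 0–3.
U+C79F → 3-byte form EC 9E 9F at offsets 4–6.
U+E0C7C → 4-byte form F3 A0 B1 BC at offsets 7–10.
U+E21AA → 4-byte form F3 A2 86 AA at offsets 11–14.
U+026D → 2-byte form C9 AD at offsets 15–16.
U+2265 → 3-byte form E2 89 A5 at offsets 17–19.
U+1F59F → 4-byte form F0 9F 96 9F at offsets 20–23.
Offset 20 falls in char 7's range; it's byte 1 of F0 9F 96 9F = 0xF0.

0xF0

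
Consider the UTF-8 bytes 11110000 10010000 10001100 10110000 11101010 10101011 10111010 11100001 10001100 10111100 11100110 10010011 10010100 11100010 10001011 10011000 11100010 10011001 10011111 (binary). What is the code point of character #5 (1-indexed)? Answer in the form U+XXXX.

Offset 0: leading byte 0xF0 = 11110000 → 4-byte char #1 = F0 90 8C B0.
Offset 4: leading byte 0xEA = 11101010 → 3-byte char #2 = EA AB BA.
Offset 7: leading byte 0xE1 = 11100001 → 3-byte char #3 = E1 8C BC.
Offset 10: leading byte 0xE6 = 11100110 → 3-byte char #4 = E6 93 94.
Offset 13: leading byte 0xE2 = 11100010 → 3-byte char #5 = E2 8B 98.
Leading byte 0xE2 = 11100010 matches 1110xxxx → 3-byte sequence.
Byte 1: 0xE2 = 11100010, payload 0010 (4 bits).
Byte 2: 0x8B = 10001011 (10xxxxxx ✓), payload 001011.
Byte 3: 0x98 = 10011000 (10xxxxxx ✓), payload 011000.
Concatenate: 0010001011011000 = 0x22D8 (16 bits → U+22D8).

U+22D8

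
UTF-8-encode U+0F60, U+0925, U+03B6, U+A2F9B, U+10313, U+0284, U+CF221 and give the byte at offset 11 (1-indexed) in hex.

0xBE

1-indexed offset 11 is 0-indexed offset 10.
U+0F60 → 3-byte form E0 BD A0 at offsets 0–2.
U+0925 → 3-byte form E0 A4 A5 at offsets 3–5.
U+03B6 → 2-byte form CE B6 at offsets 6–7.
U+A2F9B → 4-byte form F2 A2 BE 9B at offsets 8–11.
Offset 10 falls in char 4's range; it's byte 3 of F2 A2 BE 9B = 0xBE.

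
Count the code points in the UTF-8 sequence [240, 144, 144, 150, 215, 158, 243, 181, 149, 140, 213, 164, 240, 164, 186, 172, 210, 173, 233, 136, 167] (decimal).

7

Byte at offset 0: 0xF0 = 11110000 → 4-byte char (#1). Advance 4.
Byte at offset 4: 0xD7 = 11010111 → 2-byte char (#2). Advance 2.
Byte at offset 6: 0xF3 = 11110011 → 4-byte char (#3). Advance 4.
Byte at offset 10: 0xD5 = 11010101 → 2-byte char (#4). Advance 2.
Byte at offset 12: 0xF0 = 11110000 → 4-byte char (#5). Advance 4.
Byte at offset 16: 0xD2 = 11010010 → 2-byte char (#6). Advance 2.
Byte at offset 18: 0xE9 = 11101001 → 3-byte char (#7). Advance 3.
Reached end at offset 21 after 7 code points.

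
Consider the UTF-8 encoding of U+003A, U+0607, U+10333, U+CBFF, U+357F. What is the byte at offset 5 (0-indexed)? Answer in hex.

U+003A → 1-byte form 3A at offsets 0–0.
U+0607 → 2-byte form D8 87 at offsets 1–2.
U+10333 → 4-byte form F0 90 8C B3 at offsets 3–6.
Offset 5 falls in char 3's range; it's byte 3 of F0 90 8C B3 = 0x8C.

0x8C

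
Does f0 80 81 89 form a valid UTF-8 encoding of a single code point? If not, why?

Leading byte 0xF0 = 11110000 → 4-byte form.
Continuation bytes all match 10xxxxxx. Payload decodes to 0x49.
But 0x49 < 0x10000, the minimum for a 4-byte sequence — this is an overlong encoding.

invalid (overlong encoding)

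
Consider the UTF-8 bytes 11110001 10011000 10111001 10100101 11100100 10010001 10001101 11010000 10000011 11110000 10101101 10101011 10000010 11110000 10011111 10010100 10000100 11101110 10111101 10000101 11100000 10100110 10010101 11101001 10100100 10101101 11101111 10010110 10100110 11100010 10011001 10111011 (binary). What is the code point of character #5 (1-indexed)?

Offset 0: leading byte 0xF1 = 11110001 → 4-byte char #1 = F1 98 B9 A5.
Offset 4: leading byte 0xE4 = 11100100 → 3-byte char #2 = E4 91 8D.
Offset 7: leading byte 0xD0 = 11010000 → 2-byte char #3 = D0 83.
Offset 9: leading byte 0xF0 = 11110000 → 4-byte char #4 = F0 AD AB 82.
Offset 13: leading byte 0xF0 = 11110000 → 4-byte char #5 = F0 9F 94 84.
Leading byte 0xF0 = 11110000 matches 11110xxx → 4-byte sequence.
Byte 1: 0xF0 = 11110000, payload 000 (3 bits).
Byte 2: 0x9F = 10011111 (10xxxxxx ✓), payload 011111.
Byte 3: 0x94 = 10010100 (10xxxxxx ✓), payload 010100.
Byte 4: 0x84 = 10000100 (10xxxxxx ✓), payload 000100.
Concatenate: 000011111010100000100 = 0x1F504 (21 bits → U+1F504).

U+1F504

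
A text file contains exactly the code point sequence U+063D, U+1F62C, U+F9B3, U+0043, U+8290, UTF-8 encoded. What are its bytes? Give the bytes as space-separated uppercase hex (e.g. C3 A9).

U+063D: 2-byte form → D8 BD.
U+1F62C: 4-byte form → F0 9F 98 AC.
U+F9B3: 3-byte form → EF A6 B3.
U+0043: 1-byte form → 43.
U+8290: 3-byte form → E8 8A 90.
Concatenated (13 bytes): D8 BD F0 9F 98 AC EF A6 B3 43 E8 8A 90.

D8 BD F0 9F 98 AC EF A6 B3 43 E8 8A 90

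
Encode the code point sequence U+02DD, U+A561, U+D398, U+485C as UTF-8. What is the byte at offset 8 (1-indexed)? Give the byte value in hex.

1-indexed offset 8 is 0-indexed offset 7.
U+02DD → 2-byte form CB 9D at offsets 0–1.
U+A561 → 3-byte form EA 95 A1 at offsets 2–4.
U+D398 → 3-byte form ED 8E 98 at offsets 5–7.
Offset 7 falls in char 3's range; it's byte 3 of ED 8E 98 = 0x98.

0x98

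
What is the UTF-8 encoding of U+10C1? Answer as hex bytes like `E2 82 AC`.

E1 83 81

U+10C1 = 0x10C1 = 4289 decimal. In range U+0800–U+FFFF → 3-byte form: 1110xxxx 10xxxxxx 10xxxxxx.
Binary (16 bits): 0001000011000001.
Split 4+6+6: 0001 | 000011 | 000001.
Byte 1: 11100001 = 0xE1.
Byte 2: 10000011 = 0x83.
Byte 3: 10000001 = 0x81.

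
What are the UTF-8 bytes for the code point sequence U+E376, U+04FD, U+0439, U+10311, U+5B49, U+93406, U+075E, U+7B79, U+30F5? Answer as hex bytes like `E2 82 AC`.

U+E376: 3-byte form → EE 8D B6.
U+04FD: 2-byte form → D3 BD.
U+0439: 2-byte form → D0 B9.
U+10311: 4-byte form → F0 90 8C 91.
U+5B49: 3-byte form → E5 AD 89.
U+93406: 4-byte form → F2 93 90 86.
U+075E: 2-byte form → DD 9E.
U+7B79: 3-byte form → E7 AD B9.
U+30F5: 3-byte form → E3 83 B5.
Concatenated (26 bytes): EE 8D B6 D3 BD D0 B9 F0 90 8C 91 E5 AD 89 F2 93 90 86 DD 9E E7 AD B9 E3 83 B5.

EE 8D B6 D3 BD D0 B9 F0 90 8C 91 E5 AD 89 F2 93 90 86 DD 9E E7 AD B9 E3 83 B5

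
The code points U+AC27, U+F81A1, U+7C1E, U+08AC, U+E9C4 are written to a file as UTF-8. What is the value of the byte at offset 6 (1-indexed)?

0x86

1-indexed offset 6 is 0-indexed offset 5.
U+AC27 → 3-byte form EA B0 A7 at offsets 0–2.
U+F81A1 → 4-byte form F3 B8 86 A1 at offsets 3–6.
Offset 5 falls in char 2's range; it's byte 3 of F3 B8 86 A1 = 0x86.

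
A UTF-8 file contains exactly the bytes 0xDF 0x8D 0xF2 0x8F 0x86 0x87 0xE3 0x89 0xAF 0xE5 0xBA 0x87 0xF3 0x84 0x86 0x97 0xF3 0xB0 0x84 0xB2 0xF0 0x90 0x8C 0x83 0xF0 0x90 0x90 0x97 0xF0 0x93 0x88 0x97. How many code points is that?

9

Byte at offset 0: 0xDF = 11011111 → 2-byte char (#1). Advance 2.
Byte at offset 2: 0xF2 = 11110010 → 4-byte char (#2). Advance 4.
Byte at offset 6: 0xE3 = 11100011 → 3-byte char (#3). Advance 3.
Byte at offset 9: 0xE5 = 11100101 → 3-byte char (#4). Advance 3.
Byte at offset 12: 0xF3 = 11110011 → 4-byte char (#5). Advance 4.
Byte at offset 16: 0xF3 = 11110011 → 4-byte char (#6). Advance 4.
Byte at offset 20: 0xF0 = 11110000 → 4-byte char (#7). Advance 4.
Byte at offset 24: 0xF0 = 11110000 → 4-byte char (#8). Advance 4.
Byte at offset 28: 0xF0 = 11110000 → 4-byte char (#9). Advance 4.
Reached end at offset 32 after 9 code points.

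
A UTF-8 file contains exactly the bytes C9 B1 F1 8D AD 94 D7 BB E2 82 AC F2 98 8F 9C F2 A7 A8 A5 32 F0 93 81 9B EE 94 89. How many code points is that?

Byte at offset 0: 0xC9 = 11001001 → 2-byte char (#1). Advance 2.
Byte at offset 2: 0xF1 = 11110001 → 4-byte char (#2). Advance 4.
Byte at offset 6: 0xD7 = 11010111 → 2-byte char (#3). Advance 2.
Byte at offset 8: 0xE2 = 11100010 → 3-byte char (#4). Advance 3.
Byte at offset 11: 0xF2 = 11110010 → 4-byte char (#5). Advance 4.
Byte at offset 15: 0xF2 = 11110010 → 4-byte char (#6). Advance 4.
Byte at offset 19: 0x32 = 00110010 → 1-byte char (#7). Advance 1.
Byte at offset 20: 0xF0 = 11110000 → 4-byte char (#8). Advance 4.
Byte at offset 24: 0xEE = 11101110 → 3-byte char (#9). Advance 3.
Reached end at offset 27 after 9 code points.

9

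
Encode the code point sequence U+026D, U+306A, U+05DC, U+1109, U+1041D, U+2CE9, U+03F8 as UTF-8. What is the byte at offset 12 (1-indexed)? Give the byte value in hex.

1-indexed offset 12 is 0-indexed offset 11.
U+026D → 2-byte form C9 AD at offsets 0–1.
U+306A → 3-byte form E3 81 AA at offsets 2–4.
U+05DC → 2-byte form D7 9C at offsets 5–6.
U+1109 → 3-byte form E1 84 89 at offsets 7–9.
U+1041D → 4-byte form F0 90 90 9D at offsets 10–13.
Offset 11 falls in char 5's range; it's byte 2 of F0 90 90 9D = 0x90.

0x90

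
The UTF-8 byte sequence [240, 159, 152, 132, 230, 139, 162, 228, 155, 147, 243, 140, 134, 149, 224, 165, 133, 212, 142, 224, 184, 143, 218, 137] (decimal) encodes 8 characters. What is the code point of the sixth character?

U+050E

Offset 0: leading byte 0xF0 = 11110000 → 4-byte char #1 = F0 9F 98 84.
Offset 4: leading byte 0xE6 = 11100110 → 3-byte char #2 = E6 8B A2.
Offset 7: leading byte 0xE4 = 11100100 → 3-byte char #3 = E4 9B 93.
Offset 10: leading byte 0xF3 = 11110011 → 4-byte char #4 = F3 8C 86 95.
Offset 14: leading byte 0xE0 = 11100000 → 3-byte char #5 = E0 A5 85.
Offset 17: leading byte 0xD4 = 11010100 → 2-byte char #6 = D4 8E.
Leading byte 0xD4 = 11010100 matches 110xxxxx → 2-byte sequence.
Byte 1: 0xD4 = 11010100, payload 10100 (5 bits).
Byte 2: 0x8E = 10001110 (10xxxxxx ✓), payload 001110.
Concatenate: 10100001110 = 0x50E (11 bits → U+050E).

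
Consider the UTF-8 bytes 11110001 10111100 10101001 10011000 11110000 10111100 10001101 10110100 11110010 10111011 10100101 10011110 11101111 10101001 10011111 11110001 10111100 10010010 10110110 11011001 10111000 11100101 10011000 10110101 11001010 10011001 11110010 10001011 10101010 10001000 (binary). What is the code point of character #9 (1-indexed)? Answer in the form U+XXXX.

Offset 0: leading byte 0xF1 = 11110001 → 4-byte char #1 = F1 BC A9 98.
Offset 4: leading byte 0xF0 = 11110000 → 4-byte char #2 = F0 BC 8D B4.
Offset 8: leading byte 0xF2 = 11110010 → 4-byte char #3 = F2 BB A5 9E.
Offset 12: leading byte 0xEF = 11101111 → 3-byte char #4 = EF A9 9F.
Offset 15: leading byte 0xF1 = 11110001 → 4-byte char #5 = F1 BC 92 B6.
Offset 19: leading byte 0xD9 = 11011001 → 2-byte char #6 = D9 B8.
Offset 21: leading byte 0xE5 = 11100101 → 3-byte char #7 = E5 98 B5.
Offset 24: leading byte 0xCA = 11001010 → 2-byte char #8 = CA 99.
Offset 26: leading byte 0xF2 = 11110010 → 4-byte char #9 = F2 8B AA 88.
Leading byte 0xF2 = 11110010 matches 11110xxx → 4-byte sequence.
Byte 1: 0xF2 = 11110010, payload 010 (3 bits).
Byte 2: 0x8B = 10001011 (10xxxxxx ✓), payload 001011.
Byte 3: 0xAA = 10101010 (10xxxxxx ✓), payload 101010.
Byte 4: 0x88 = 10001000 (10xxxxxx ✓), payload 001000.
Concatenate: 010001011101010001000 = 0x8BA88 (21 bits → U+8BA88).

U+8BA88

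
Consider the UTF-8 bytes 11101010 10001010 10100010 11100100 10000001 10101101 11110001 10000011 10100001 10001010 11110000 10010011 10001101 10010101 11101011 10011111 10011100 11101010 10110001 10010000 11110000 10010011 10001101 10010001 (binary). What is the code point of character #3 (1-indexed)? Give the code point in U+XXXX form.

Offset 0: leading byte 0xEA = 11101010 → 3-byte char #1 = EA 8A A2.
Offset 3: leading byte 0xE4 = 11100100 → 3-byte char #2 = E4 81 AD.
Offset 6: leading byte 0xF1 = 11110001 → 4-byte char #3 = F1 83 A1 8A.
Leading byte 0xF1 = 11110001 matches 11110xxx → 4-byte sequence.
Byte 1: 0xF1 = 11110001, payload 001 (3 bits).
Byte 2: 0x83 = 10000011 (10xxxxxx ✓), payload 000011.
Byte 3: 0xA1 = 10100001 (10xxxxxx ✓), payload 100001.
Byte 4: 0x8A = 10001010 (10xxxxxx ✓), payload 001010.
Concatenate: 001000011100001001010 = 0x4384A (21 bits → U+4384A).

U+4384A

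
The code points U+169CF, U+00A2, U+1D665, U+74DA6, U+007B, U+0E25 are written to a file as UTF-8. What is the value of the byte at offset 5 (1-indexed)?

1-indexed offset 5 is 0-indexed offset 4.
U+169CF → 4-byte form F0 96 A7 8F at offsets 0–3.
U+00A2 → 2-byte form C2 A2 at offsets 4–5.
Offset 4 falls in char 2's range; it's byte 1 of C2 A2 = 0xC2.

0xC2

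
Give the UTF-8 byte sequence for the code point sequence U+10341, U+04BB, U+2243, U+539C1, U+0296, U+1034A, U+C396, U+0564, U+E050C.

F0 90 8D 81 D2 BB E2 89 83 F1 93 A7 81 CA 96 F0 90 8D 8A EC 8E 96 D5 A4 F3 A0 94 8C

U+10341: 4-byte form → F0 90 8D 81.
U+04BB: 2-byte form → D2 BB.
U+2243: 3-byte form → E2 89 83.
U+539C1: 4-byte form → F1 93 A7 81.
U+0296: 2-byte form → CA 96.
U+1034A: 4-byte form → F0 90 8D 8A.
U+C396: 3-byte form → EC 8E 96.
U+0564: 2-byte form → D5 A4.
U+E050C: 4-byte form → F3 A0 94 8C.
Concatenated (28 bytes): F0 90 8D 81 D2 BB E2 89 83 F1 93 A7 81 CA 96 F0 90 8D 8A EC 8E 96 D5 A4 F3 A0 94 8C.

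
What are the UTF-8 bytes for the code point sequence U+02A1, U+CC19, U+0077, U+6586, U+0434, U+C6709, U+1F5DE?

CA A1 EC B0 99 77 E6 96 86 D0 B4 F3 86 9C 89 F0 9F 97 9E

U+02A1: 2-byte form → CA A1.
U+CC19: 3-byte form → EC B0 99.
U+0077: 1-byte form → 77.
U+6586: 3-byte form → E6 96 86.
U+0434: 2-byte form → D0 B4.
U+C6709: 4-byte form → F3 86 9C 89.
U+1F5DE: 4-byte form → F0 9F 97 9E.
Concatenated (19 bytes): CA A1 EC B0 99 77 E6 96 86 D0 B4 F3 86 9C 89 F0 9F 97 9E.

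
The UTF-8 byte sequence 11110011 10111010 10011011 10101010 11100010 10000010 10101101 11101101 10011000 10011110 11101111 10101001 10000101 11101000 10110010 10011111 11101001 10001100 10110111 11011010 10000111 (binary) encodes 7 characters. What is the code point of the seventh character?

U+0687

Offset 0: leading byte 0xF3 = 11110011 → 4-byte char #1 = F3 BA 9B AA.
Offset 4: leading byte 0xE2 = 11100010 → 3-byte char #2 = E2 82 AD.
Offset 7: leading byte 0xED = 11101101 → 3-byte char #3 = ED 98 9E.
Offset 10: leading byte 0xEF = 11101111 → 3-byte char #4 = EF A9 85.
Offset 13: leading byte 0xE8 = 11101000 → 3-byte char #5 = E8 B2 9F.
Offset 16: leading byte 0xE9 = 11101001 → 3-byte char #6 = E9 8C B7.
Offset 19: leading byte 0xDA = 11011010 → 2-byte char #7 = DA 87.
Leading byte 0xDA = 11011010 matches 110xxxxx → 2-byte sequence.
Byte 1: 0xDA = 11011010, payload 11010 (5 bits).
Byte 2: 0x87 = 10000111 (10xxxxxx ✓), payload 000111.
Concatenate: 11010000111 = 0x687 (11 bits → U+0687).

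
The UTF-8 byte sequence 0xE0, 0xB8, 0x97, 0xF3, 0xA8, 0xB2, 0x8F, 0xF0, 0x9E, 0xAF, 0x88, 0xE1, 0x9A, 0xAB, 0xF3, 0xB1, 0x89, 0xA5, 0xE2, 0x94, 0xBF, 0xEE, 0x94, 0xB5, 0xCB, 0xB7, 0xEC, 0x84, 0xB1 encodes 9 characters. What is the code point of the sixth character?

U+253F

Offset 0: leading byte 0xE0 = 11100000 → 3-byte char #1 = E0 B8 97.
Offset 3: leading byte 0xF3 = 11110011 → 4-byte char #2 = F3 A8 B2 8F.
Offset 7: leading byte 0xF0 = 11110000 → 4-byte char #3 = F0 9E AF 88.
Offset 11: leading byte 0xE1 = 11100001 → 3-byte char #4 = E1 9A AB.
Offset 14: leading byte 0xF3 = 11110011 → 4-byte char #5 = F3 B1 89 A5.
Offset 18: leading byte 0xE2 = 11100010 → 3-byte char #6 = E2 94 BF.
Leading byte 0xE2 = 11100010 matches 1110xxxx → 3-byte sequence.
Byte 1: 0xE2 = 11100010, payload 0010 (4 bits).
Byte 2: 0x94 = 10010100 (10xxxxxx ✓), payload 010100.
Byte 3: 0xBF = 10111111 (10xxxxxx ✓), payload 111111.
Concatenate: 0010010100111111 = 0x253F (16 bits → U+253F).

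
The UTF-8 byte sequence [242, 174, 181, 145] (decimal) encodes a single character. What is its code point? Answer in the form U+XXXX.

U+AED51

Leading byte 0xF2 = 11110010 matches 11110xxx → 4-byte sequence.
Byte 1: 0xF2 = 11110010, payload 010 (3 bits).
Byte 2: 0xAE = 10101110 (10xxxxxx ✓), payload 101110.
Byte 3: 0xB5 = 10110101 (10xxxxxx ✓), payload 110101.
Byte 4: 0x91 = 10010001 (10xxxxxx ✓), payload 010001.
Concatenate: 010101110110101010001 = 0xAED51 (21 bits → U+AED51).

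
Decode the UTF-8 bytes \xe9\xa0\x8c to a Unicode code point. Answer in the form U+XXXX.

Leading byte 0xE9 = 11101001 matches 1110xxxx → 3-byte sequence.
Byte 1: 0xE9 = 11101001, payload 1001 (4 bits).
Byte 2: 0xA0 = 10100000 (10xxxxxx ✓), payload 100000.
Byte 3: 0x8C = 10001100 (10xxxxxx ✓), payload 001100.
Concatenate: 1001100000001100 = 0x980C (16 bits → U+980C).

U+980C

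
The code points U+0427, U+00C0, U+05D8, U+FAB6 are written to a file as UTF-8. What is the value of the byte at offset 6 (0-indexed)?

U+0427 → 2-byte form D0 A7 at offsets 0–1.
U+00C0 → 2-byte form C3 80 at offsets 2–3.
U+05D8 → 2-byte form D7 98 at offsets 4–5.
U+FAB6 → 3-byte form EF AA B6 at offsets 6–8.
Offset 6 falls in char 4's range; it's byte 1 of EF AA B6 = 0xEF.

0xEF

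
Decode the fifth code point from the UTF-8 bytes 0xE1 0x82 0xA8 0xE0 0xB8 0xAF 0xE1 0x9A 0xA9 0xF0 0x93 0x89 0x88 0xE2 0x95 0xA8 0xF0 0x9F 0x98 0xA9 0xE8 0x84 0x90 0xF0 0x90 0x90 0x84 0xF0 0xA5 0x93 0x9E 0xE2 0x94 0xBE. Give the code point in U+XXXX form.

Offset 0: leading byte 0xE1 = 11100001 → 3-byte char #1 = E1 82 A8.
Offset 3: leading byte 0xE0 = 11100000 → 3-byte char #2 = E0 B8 AF.
Offset 6: leading byte 0xE1 = 11100001 → 3-byte char #3 = E1 9A A9.
Offset 9: leading byte 0xF0 = 11110000 → 4-byte char #4 = F0 93 89 88.
Offset 13: leading byte 0xE2 = 11100010 → 3-byte char #5 = E2 95 A8.
Leading byte 0xE2 = 11100010 matches 1110xxxx → 3-byte sequence.
Byte 1: 0xE2 = 11100010, payload 0010 (4 bits).
Byte 2: 0x95 = 10010101 (10xxxxxx ✓), payload 010101.
Byte 3: 0xA8 = 10101000 (10xxxxxx ✓), payload 101000.
Concatenate: 0010010101101000 = 0x2568 (16 bits → U+2568).

U+2568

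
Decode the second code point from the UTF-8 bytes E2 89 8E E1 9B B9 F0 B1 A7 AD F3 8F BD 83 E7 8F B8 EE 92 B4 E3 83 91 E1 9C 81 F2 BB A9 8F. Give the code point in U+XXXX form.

Offset 0: leading byte 0xE2 = 11100010 → 3-byte char #1 = E2 89 8E.
Offset 3: leading byte 0xE1 = 11100001 → 3-byte char #2 = E1 9B B9.
Leading byte 0xE1 = 11100001 matches 1110xxxx → 3-byte sequence.
Byte 1: 0xE1 = 11100001, payload 0001 (4 bits).
Byte 2: 0x9B = 10011011 (10xxxxxx ✓), payload 011011.
Byte 3: 0xB9 = 10111001 (10xxxxxx ✓), payload 111001.
Concatenate: 0001011011111001 = 0x16F9 (16 bits → U+16F9).

U+16F9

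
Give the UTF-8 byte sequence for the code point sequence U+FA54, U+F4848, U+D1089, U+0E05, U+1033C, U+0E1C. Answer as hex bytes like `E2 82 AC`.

EF A9 94 F3 B4 A1 88 F3 91 82 89 E0 B8 85 F0 90 8C BC E0 B8 9C

U+FA54: 3-byte form → EF A9 94.
U+F4848: 4-byte form → F3 B4 A1 88.
U+D1089: 4-byte form → F3 91 82 89.
U+0E05: 3-byte form → E0 B8 85.
U+1033C: 4-byte form → F0 90 8C BC.
U+0E1C: 3-byte form → E0 B8 9C.
Concatenated (21 bytes): EF A9 94 F3 B4 A1 88 F3 91 82 89 E0 B8 85 F0 90 8C BC E0 B8 9C.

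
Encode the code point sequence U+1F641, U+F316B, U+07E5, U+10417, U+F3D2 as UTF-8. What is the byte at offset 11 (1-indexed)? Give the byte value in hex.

0xF0

1-indexed offset 11 is 0-indexed offset 10.
U+1F641 → 4-byte form F0 9F 99 81 at offsets 0–3.
U+F316B → 4-byte form F3 B3 85 AB at offsets 4–7.
U+07E5 → 2-byte form DF A5 at offsets 8–9.
U+10417 → 4-byte form F0 90 90 97 at offsets 10–13.
Offset 10 falls in char 4's range; it's byte 1 of F0 90 90 97 = 0xF0.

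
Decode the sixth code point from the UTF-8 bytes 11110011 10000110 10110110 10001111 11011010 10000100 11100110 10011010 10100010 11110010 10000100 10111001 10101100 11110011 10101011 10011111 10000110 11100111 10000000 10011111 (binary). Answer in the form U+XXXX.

Offset 0: leading byte 0xF3 = 11110011 → 4-byte char #1 = F3 86 B6 8F.
Offset 4: leading byte 0xDA = 11011010 → 2-byte char #2 = DA 84.
Offset 6: leading byte 0xE6 = 11100110 → 3-byte char #3 = E6 9A A2.
Offset 9: leading byte 0xF2 = 11110010 → 4-byte char #4 = F2 84 B9 AC.
Offset 13: leading byte 0xF3 = 11110011 → 4-byte char #5 = F3 AB 9F 86.
Offset 17: leading byte 0xE7 = 11100111 → 3-byte char #6 = E7 80 9F.
Leading byte 0xE7 = 11100111 matches 1110xxxx → 3-byte sequence.
Byte 1: 0xE7 = 11100111, payload 0111 (4 bits).
Byte 2: 0x80 = 10000000 (10xxxxxx ✓), payload 000000.
Byte 3: 0x9F = 10011111 (10xxxxxx ✓), payload 011111.
Concatenate: 0111000000011111 = 0x701F (16 bits → U+701F).

U+701F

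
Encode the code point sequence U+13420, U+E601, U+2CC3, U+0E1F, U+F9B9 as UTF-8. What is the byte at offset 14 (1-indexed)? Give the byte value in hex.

0xEF

1-indexed offset 14 is 0-indexed offset 13.
U+13420 → 4-byte form F0 93 90 A0 at offsets 0–3.
U+E601 → 3-byte form EE 98 81 at offsets 4–6.
U+2CC3 → 3-byte form E2 B3 83 at offsets 7–9.
U+0E1F → 3-byte form E0 B8 9F at offsets 10–12.
U+F9B9 → 3-byte form EF A6 B9 at offsets 13–15.
Offset 13 falls in char 5's range; it's byte 1 of EF A6 B9 = 0xEF.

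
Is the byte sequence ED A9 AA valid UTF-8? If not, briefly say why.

Structurally a 3-byte sequence; payload = 0xDA6A.
But 0xDA6A is in U+D800–U+DFFF, the surrogate range. Surrogates are not Unicode scalar values and are forbidden in UTF-8.

invalid (encodes a surrogate (U+D800–U+DFFF))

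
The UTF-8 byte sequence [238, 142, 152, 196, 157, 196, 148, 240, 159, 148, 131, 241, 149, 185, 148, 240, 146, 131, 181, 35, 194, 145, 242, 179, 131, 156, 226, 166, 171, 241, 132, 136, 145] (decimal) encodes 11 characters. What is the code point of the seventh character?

U+0023

Offset 0: leading byte 0xEE = 11101110 → 3-byte char #1 = EE 8E 98.
Offset 3: leading byte 0xC4 = 11000100 → 2-byte char #2 = C4 9D.
Offset 5: leading byte 0xC4 = 11000100 → 2-byte char #3 = C4 94.
Offset 7: leading byte 0xF0 = 11110000 → 4-byte char #4 = F0 9F 94 83.
Offset 11: leading byte 0xF1 = 11110001 → 4-byte char #5 = F1 95 B9 94.
Offset 15: leading byte 0xF0 = 11110000 → 4-byte char #6 = F0 92 83 B5.
Offset 19: leading byte 0x23 = 00100011 → 1-byte char #7 = 23.
Leading byte 0x23 = 00100011 matches 0xxxxxxx → 1-byte sequence.
Byte 1: 0x23 = 00100011, payload 0100011 (7 bits).
Concatenate: 0100011 = 0x23 (7 bits → U+0023).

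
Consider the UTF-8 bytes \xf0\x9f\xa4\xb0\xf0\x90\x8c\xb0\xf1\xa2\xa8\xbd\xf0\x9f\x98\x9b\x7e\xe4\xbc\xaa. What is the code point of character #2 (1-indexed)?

Offset 0: leading byte 0xF0 = 11110000 → 4-byte char #1 = F0 9F A4 B0.
Offset 4: leading byte 0xF0 = 11110000 → 4-byte char #2 = F0 90 8C B0.
Leading byte 0xF0 = 11110000 matches 11110xxx → 4-byte sequence.
Byte 1: 0xF0 = 11110000, payload 000 (3 bits).
Byte 2: 0x90 = 10010000 (10xxxxxx ✓), payload 010000.
Byte 3: 0x8C = 10001100 (10xxxxxx ✓), payload 001100.
Byte 4: 0xB0 = 10110000 (10xxxxxx ✓), payload 110000.
Concatenate: 000010000001100110000 = 0x10330 (21 bits → U+10330).

U+10330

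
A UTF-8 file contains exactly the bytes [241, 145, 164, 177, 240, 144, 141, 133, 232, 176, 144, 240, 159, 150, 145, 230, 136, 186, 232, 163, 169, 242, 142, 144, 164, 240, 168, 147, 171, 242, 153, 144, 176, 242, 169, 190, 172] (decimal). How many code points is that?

10

Byte at offset 0: 0xF1 = 11110001 → 4-byte char (#1). Advance 4.
Byte at offset 4: 0xF0 = 11110000 → 4-byte char (#2). Advance 4.
Byte at offset 8: 0xE8 = 11101000 → 3-byte char (#3). Advance 3.
Byte at offset 11: 0xF0 = 11110000 → 4-byte char (#4). Advance 4.
Byte at offset 15: 0xE6 = 11100110 → 3-byte char (#5). Advance 3.
Byte at offset 18: 0xE8 = 11101000 → 3-byte char (#6). Advance 3.
Byte at offset 21: 0xF2 = 11110010 → 4-byte char (#7). Advance 4.
Byte at offset 25: 0xF0 = 11110000 → 4-byte char (#8). Advance 4.
Byte at offset 29: 0xF2 = 11110010 → 4-byte char (#9). Advance 4.
Byte at offset 33: 0xF2 = 11110010 → 4-byte char (#10). Advance 4.
Reached end at offset 37 after 10 code points.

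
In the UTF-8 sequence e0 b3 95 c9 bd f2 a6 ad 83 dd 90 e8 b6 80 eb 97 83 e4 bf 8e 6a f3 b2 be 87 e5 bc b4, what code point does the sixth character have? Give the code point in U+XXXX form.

Offset 0: leading byte 0xE0 = 11100000 → 3-byte char #1 = E0 B3 95.
Offset 3: leading byte 0xC9 = 11001001 → 2-byte char #2 = C9 BD.
Offset 5: leading byte 0xF2 = 11110010 → 4-byte char #3 = F2 A6 AD 83.
Offset 9: leading byte 0xDD = 11011101 → 2-byte char #4 = DD 90.
Offset 11: leading byte 0xE8 = 11101000 → 3-byte char #5 = E8 B6 80.
Offset 14: leading byte 0xEB = 11101011 → 3-byte char #6 = EB 97 83.
Leading byte 0xEB = 11101011 matches 1110xxxx → 3-byte sequence.
Byte 1: 0xEB = 11101011, payload 1011 (4 bits).
Byte 2: 0x97 = 10010111 (10xxxxxx ✓), payload 010111.
Byte 3: 0x83 = 10000011 (10xxxxxx ✓), payload 000011.
Concatenate: 1011010111000011 = 0xB5C3 (16 bits → U+B5C3).

U+B5C3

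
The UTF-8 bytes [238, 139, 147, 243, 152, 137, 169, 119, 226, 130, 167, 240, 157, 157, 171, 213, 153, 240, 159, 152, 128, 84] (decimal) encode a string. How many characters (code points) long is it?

Byte at offset 0: 0xEE = 11101110 → 3-byte char (#1). Advance 3.
Byte at offset 3: 0xF3 = 11110011 → 4-byte char (#2). Advance 4.
Byte at offset 7: 0x77 = 01110111 → 1-byte char (#3). Advance 1.
Byte at offset 8: 0xE2 = 11100010 → 3-byte char (#4). Advance 3.
Byte at offset 11: 0xF0 = 11110000 → 4-byte char (#5). Advance 4.
Byte at offset 15: 0xD5 = 11010101 → 2-byte char (#6). Advance 2.
Byte at offset 17: 0xF0 = 11110000 → 4-byte char (#7). Advance 4.
Byte at offset 21: 0x54 = 01010100 → 1-byte char (#8). Advance 1.
Reached end at offset 22 after 8 code points.

8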